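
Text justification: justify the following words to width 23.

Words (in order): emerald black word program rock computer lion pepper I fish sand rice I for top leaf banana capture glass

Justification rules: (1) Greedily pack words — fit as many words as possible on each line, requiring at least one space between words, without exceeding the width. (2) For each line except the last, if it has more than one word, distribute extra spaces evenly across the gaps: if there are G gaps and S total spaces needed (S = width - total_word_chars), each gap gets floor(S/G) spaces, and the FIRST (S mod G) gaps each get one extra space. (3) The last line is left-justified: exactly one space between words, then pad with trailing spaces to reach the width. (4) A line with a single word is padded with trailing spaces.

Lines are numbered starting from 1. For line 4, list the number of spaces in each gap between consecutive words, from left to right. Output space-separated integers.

Answer: 2 2 2 2

Derivation:
Line 1: ['emerald', 'black', 'word'] (min_width=18, slack=5)
Line 2: ['program', 'rock', 'computer'] (min_width=21, slack=2)
Line 3: ['lion', 'pepper', 'I', 'fish', 'sand'] (min_width=23, slack=0)
Line 4: ['rice', 'I', 'for', 'top', 'leaf'] (min_width=19, slack=4)
Line 5: ['banana', 'capture', 'glass'] (min_width=20, slack=3)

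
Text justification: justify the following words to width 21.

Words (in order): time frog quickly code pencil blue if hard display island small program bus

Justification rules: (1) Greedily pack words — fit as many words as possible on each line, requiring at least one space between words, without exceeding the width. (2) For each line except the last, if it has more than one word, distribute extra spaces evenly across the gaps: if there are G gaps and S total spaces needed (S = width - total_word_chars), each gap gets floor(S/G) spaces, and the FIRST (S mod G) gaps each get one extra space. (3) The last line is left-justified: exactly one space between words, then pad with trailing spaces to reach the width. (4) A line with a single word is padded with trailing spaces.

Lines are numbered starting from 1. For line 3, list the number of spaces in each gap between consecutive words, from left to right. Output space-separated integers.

Answer: 2 2

Derivation:
Line 1: ['time', 'frog', 'quickly'] (min_width=17, slack=4)
Line 2: ['code', 'pencil', 'blue', 'if'] (min_width=19, slack=2)
Line 3: ['hard', 'display', 'island'] (min_width=19, slack=2)
Line 4: ['small', 'program', 'bus'] (min_width=17, slack=4)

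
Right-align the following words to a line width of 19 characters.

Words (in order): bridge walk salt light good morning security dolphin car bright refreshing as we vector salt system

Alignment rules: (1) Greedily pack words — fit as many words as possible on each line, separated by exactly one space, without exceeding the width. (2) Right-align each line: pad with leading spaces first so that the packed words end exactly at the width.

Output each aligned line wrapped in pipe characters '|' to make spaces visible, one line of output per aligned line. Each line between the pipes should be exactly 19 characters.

Answer: |   bridge walk salt|
| light good morning|
|   security dolphin|
|         car bright|
|   refreshing as we|
| vector salt system|

Derivation:
Line 1: ['bridge', 'walk', 'salt'] (min_width=16, slack=3)
Line 2: ['light', 'good', 'morning'] (min_width=18, slack=1)
Line 3: ['security', 'dolphin'] (min_width=16, slack=3)
Line 4: ['car', 'bright'] (min_width=10, slack=9)
Line 5: ['refreshing', 'as', 'we'] (min_width=16, slack=3)
Line 6: ['vector', 'salt', 'system'] (min_width=18, slack=1)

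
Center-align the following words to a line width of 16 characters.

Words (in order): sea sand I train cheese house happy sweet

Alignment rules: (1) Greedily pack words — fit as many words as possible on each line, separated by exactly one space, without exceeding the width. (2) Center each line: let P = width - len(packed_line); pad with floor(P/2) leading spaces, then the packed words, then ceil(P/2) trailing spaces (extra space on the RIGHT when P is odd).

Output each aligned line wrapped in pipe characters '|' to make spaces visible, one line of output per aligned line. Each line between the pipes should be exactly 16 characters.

Line 1: ['sea', 'sand', 'I', 'train'] (min_width=16, slack=0)
Line 2: ['cheese', 'house'] (min_width=12, slack=4)
Line 3: ['happy', 'sweet'] (min_width=11, slack=5)

Answer: |sea sand I train|
|  cheese house  |
|  happy sweet   |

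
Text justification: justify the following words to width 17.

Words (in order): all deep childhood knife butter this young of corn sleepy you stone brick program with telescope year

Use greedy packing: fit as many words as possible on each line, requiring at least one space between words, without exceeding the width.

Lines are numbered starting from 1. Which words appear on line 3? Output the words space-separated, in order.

Answer: butter this young

Derivation:
Line 1: ['all', 'deep'] (min_width=8, slack=9)
Line 2: ['childhood', 'knife'] (min_width=15, slack=2)
Line 3: ['butter', 'this', 'young'] (min_width=17, slack=0)
Line 4: ['of', 'corn', 'sleepy'] (min_width=14, slack=3)
Line 5: ['you', 'stone', 'brick'] (min_width=15, slack=2)
Line 6: ['program', 'with'] (min_width=12, slack=5)
Line 7: ['telescope', 'year'] (min_width=14, slack=3)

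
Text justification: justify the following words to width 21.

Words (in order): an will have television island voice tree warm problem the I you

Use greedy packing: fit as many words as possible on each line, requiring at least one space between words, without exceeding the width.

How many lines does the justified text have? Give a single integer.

Line 1: ['an', 'will', 'have'] (min_width=12, slack=9)
Line 2: ['television', 'island'] (min_width=17, slack=4)
Line 3: ['voice', 'tree', 'warm'] (min_width=15, slack=6)
Line 4: ['problem', 'the', 'I', 'you'] (min_width=17, slack=4)
Total lines: 4

Answer: 4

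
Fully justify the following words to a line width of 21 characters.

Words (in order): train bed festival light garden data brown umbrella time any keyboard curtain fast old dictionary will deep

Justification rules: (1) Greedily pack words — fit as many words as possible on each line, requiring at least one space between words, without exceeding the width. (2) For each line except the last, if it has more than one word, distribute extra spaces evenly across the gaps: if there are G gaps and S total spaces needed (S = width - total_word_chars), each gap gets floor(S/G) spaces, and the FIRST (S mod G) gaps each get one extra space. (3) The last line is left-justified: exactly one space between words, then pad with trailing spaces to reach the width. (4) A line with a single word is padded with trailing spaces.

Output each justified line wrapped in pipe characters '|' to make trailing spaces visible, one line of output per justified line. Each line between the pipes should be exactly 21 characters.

Line 1: ['train', 'bed', 'festival'] (min_width=18, slack=3)
Line 2: ['light', 'garden', 'data'] (min_width=17, slack=4)
Line 3: ['brown', 'umbrella', 'time'] (min_width=19, slack=2)
Line 4: ['any', 'keyboard', 'curtain'] (min_width=20, slack=1)
Line 5: ['fast', 'old', 'dictionary'] (min_width=19, slack=2)
Line 6: ['will', 'deep'] (min_width=9, slack=12)

Answer: |train   bed  festival|
|light   garden   data|
|brown  umbrella  time|
|any  keyboard curtain|
|fast  old  dictionary|
|will deep            |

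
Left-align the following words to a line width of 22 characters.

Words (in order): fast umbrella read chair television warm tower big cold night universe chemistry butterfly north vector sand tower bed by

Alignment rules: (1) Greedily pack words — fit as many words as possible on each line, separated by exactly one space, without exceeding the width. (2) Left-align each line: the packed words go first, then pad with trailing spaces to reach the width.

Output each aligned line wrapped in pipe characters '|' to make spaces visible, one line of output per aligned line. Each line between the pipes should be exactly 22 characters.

Line 1: ['fast', 'umbrella', 'read'] (min_width=18, slack=4)
Line 2: ['chair', 'television', 'warm'] (min_width=21, slack=1)
Line 3: ['tower', 'big', 'cold', 'night'] (min_width=20, slack=2)
Line 4: ['universe', 'chemistry'] (min_width=18, slack=4)
Line 5: ['butterfly', 'north', 'vector'] (min_width=22, slack=0)
Line 6: ['sand', 'tower', 'bed', 'by'] (min_width=17, slack=5)

Answer: |fast umbrella read    |
|chair television warm |
|tower big cold night  |
|universe chemistry    |
|butterfly north vector|
|sand tower bed by     |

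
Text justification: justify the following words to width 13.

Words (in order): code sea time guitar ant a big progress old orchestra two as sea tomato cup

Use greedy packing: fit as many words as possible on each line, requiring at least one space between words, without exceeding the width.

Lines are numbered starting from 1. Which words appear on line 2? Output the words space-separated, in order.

Answer: guitar ant a

Derivation:
Line 1: ['code', 'sea', 'time'] (min_width=13, slack=0)
Line 2: ['guitar', 'ant', 'a'] (min_width=12, slack=1)
Line 3: ['big', 'progress'] (min_width=12, slack=1)
Line 4: ['old', 'orchestra'] (min_width=13, slack=0)
Line 5: ['two', 'as', 'sea'] (min_width=10, slack=3)
Line 6: ['tomato', 'cup'] (min_width=10, slack=3)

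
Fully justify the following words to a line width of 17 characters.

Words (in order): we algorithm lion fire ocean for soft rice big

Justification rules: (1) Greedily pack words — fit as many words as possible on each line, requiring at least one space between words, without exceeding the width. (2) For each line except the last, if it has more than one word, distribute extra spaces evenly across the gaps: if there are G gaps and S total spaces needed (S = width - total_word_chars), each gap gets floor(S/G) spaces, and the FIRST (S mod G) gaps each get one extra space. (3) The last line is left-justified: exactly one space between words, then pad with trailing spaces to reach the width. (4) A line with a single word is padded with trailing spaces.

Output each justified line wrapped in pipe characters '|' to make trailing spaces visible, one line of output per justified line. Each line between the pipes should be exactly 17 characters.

Line 1: ['we', 'algorithm', 'lion'] (min_width=17, slack=0)
Line 2: ['fire', 'ocean', 'for'] (min_width=14, slack=3)
Line 3: ['soft', 'rice', 'big'] (min_width=13, slack=4)

Answer: |we algorithm lion|
|fire   ocean  for|
|soft rice big    |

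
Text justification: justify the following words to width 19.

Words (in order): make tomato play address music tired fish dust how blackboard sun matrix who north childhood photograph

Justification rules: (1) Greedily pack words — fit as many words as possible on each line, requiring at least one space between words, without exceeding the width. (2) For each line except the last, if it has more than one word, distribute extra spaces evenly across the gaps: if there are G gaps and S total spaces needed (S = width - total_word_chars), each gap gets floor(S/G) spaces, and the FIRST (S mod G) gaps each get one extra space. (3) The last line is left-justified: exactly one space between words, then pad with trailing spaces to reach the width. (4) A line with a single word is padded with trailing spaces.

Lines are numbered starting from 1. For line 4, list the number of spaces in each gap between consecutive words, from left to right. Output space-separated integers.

Answer: 6

Derivation:
Line 1: ['make', 'tomato', 'play'] (min_width=16, slack=3)
Line 2: ['address', 'music', 'tired'] (min_width=19, slack=0)
Line 3: ['fish', 'dust', 'how'] (min_width=13, slack=6)
Line 4: ['blackboard', 'sun'] (min_width=14, slack=5)
Line 5: ['matrix', 'who', 'north'] (min_width=16, slack=3)
Line 6: ['childhood'] (min_width=9, slack=10)
Line 7: ['photograph'] (min_width=10, slack=9)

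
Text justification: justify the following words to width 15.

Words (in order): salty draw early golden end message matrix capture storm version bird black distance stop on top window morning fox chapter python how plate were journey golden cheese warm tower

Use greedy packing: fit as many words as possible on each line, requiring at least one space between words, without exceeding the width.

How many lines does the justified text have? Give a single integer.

Line 1: ['salty', 'draw'] (min_width=10, slack=5)
Line 2: ['early', 'golden'] (min_width=12, slack=3)
Line 3: ['end', 'message'] (min_width=11, slack=4)
Line 4: ['matrix', 'capture'] (min_width=14, slack=1)
Line 5: ['storm', 'version'] (min_width=13, slack=2)
Line 6: ['bird', 'black'] (min_width=10, slack=5)
Line 7: ['distance', 'stop'] (min_width=13, slack=2)
Line 8: ['on', 'top', 'window'] (min_width=13, slack=2)
Line 9: ['morning', 'fox'] (min_width=11, slack=4)
Line 10: ['chapter', 'python'] (min_width=14, slack=1)
Line 11: ['how', 'plate', 'were'] (min_width=14, slack=1)
Line 12: ['journey', 'golden'] (min_width=14, slack=1)
Line 13: ['cheese', 'warm'] (min_width=11, slack=4)
Line 14: ['tower'] (min_width=5, slack=10)
Total lines: 14

Answer: 14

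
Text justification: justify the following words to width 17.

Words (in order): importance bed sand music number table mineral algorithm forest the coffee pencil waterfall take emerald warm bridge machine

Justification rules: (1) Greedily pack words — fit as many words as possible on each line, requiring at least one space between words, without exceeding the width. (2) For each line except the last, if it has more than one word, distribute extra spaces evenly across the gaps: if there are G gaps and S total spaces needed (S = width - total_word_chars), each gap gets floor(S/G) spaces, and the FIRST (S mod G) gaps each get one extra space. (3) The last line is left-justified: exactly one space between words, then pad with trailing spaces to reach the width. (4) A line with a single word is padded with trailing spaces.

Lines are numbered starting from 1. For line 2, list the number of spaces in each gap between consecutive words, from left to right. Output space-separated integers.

Line 1: ['importance', 'bed'] (min_width=14, slack=3)
Line 2: ['sand', 'music', 'number'] (min_width=17, slack=0)
Line 3: ['table', 'mineral'] (min_width=13, slack=4)
Line 4: ['algorithm', 'forest'] (min_width=16, slack=1)
Line 5: ['the', 'coffee', 'pencil'] (min_width=17, slack=0)
Line 6: ['waterfall', 'take'] (min_width=14, slack=3)
Line 7: ['emerald', 'warm'] (min_width=12, slack=5)
Line 8: ['bridge', 'machine'] (min_width=14, slack=3)

Answer: 1 1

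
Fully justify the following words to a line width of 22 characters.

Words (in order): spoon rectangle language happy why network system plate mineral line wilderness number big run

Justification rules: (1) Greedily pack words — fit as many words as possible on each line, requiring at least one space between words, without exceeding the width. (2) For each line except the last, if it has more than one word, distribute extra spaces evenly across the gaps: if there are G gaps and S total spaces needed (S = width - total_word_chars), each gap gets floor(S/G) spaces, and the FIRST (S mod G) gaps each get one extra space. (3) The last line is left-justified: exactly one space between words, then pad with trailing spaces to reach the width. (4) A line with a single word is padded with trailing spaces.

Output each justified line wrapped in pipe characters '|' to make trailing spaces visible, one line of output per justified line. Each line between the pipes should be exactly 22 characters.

Answer: |spoon        rectangle|
|language   happy   why|
|network  system  plate|
|mineral           line|
|wilderness  number big|
|run                   |

Derivation:
Line 1: ['spoon', 'rectangle'] (min_width=15, slack=7)
Line 2: ['language', 'happy', 'why'] (min_width=18, slack=4)
Line 3: ['network', 'system', 'plate'] (min_width=20, slack=2)
Line 4: ['mineral', 'line'] (min_width=12, slack=10)
Line 5: ['wilderness', 'number', 'big'] (min_width=21, slack=1)
Line 6: ['run'] (min_width=3, slack=19)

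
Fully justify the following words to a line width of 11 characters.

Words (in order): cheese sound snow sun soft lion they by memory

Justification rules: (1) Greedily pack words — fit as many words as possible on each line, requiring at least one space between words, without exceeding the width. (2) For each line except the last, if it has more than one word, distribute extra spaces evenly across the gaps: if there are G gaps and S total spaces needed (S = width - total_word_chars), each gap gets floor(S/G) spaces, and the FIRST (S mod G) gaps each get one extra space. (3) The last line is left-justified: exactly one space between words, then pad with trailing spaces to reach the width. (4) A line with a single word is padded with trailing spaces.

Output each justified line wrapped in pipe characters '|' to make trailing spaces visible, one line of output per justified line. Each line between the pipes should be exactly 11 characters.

Answer: |cheese     |
|sound  snow|
|sun    soft|
|lion   they|
|by memory  |

Derivation:
Line 1: ['cheese'] (min_width=6, slack=5)
Line 2: ['sound', 'snow'] (min_width=10, slack=1)
Line 3: ['sun', 'soft'] (min_width=8, slack=3)
Line 4: ['lion', 'they'] (min_width=9, slack=2)
Line 5: ['by', 'memory'] (min_width=9, slack=2)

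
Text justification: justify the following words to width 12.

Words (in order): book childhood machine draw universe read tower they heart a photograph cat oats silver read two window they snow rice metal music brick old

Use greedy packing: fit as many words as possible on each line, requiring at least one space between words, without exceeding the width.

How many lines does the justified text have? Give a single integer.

Answer: 14

Derivation:
Line 1: ['book'] (min_width=4, slack=8)
Line 2: ['childhood'] (min_width=9, slack=3)
Line 3: ['machine', 'draw'] (min_width=12, slack=0)
Line 4: ['universe'] (min_width=8, slack=4)
Line 5: ['read', 'tower'] (min_width=10, slack=2)
Line 6: ['they', 'heart', 'a'] (min_width=12, slack=0)
Line 7: ['photograph'] (min_width=10, slack=2)
Line 8: ['cat', 'oats'] (min_width=8, slack=4)
Line 9: ['silver', 'read'] (min_width=11, slack=1)
Line 10: ['two', 'window'] (min_width=10, slack=2)
Line 11: ['they', 'snow'] (min_width=9, slack=3)
Line 12: ['rice', 'metal'] (min_width=10, slack=2)
Line 13: ['music', 'brick'] (min_width=11, slack=1)
Line 14: ['old'] (min_width=3, slack=9)
Total lines: 14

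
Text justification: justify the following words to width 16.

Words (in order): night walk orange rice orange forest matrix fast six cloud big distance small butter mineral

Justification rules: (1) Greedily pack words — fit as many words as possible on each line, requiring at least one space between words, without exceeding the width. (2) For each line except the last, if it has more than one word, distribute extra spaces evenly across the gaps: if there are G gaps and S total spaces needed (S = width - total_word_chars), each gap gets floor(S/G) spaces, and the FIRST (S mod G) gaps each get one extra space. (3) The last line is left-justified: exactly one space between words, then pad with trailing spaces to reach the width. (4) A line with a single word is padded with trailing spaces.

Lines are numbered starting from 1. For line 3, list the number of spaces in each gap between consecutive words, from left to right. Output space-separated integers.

Answer: 4

Derivation:
Line 1: ['night', 'walk'] (min_width=10, slack=6)
Line 2: ['orange', 'rice'] (min_width=11, slack=5)
Line 3: ['orange', 'forest'] (min_width=13, slack=3)
Line 4: ['matrix', 'fast', 'six'] (min_width=15, slack=1)
Line 5: ['cloud', 'big'] (min_width=9, slack=7)
Line 6: ['distance', 'small'] (min_width=14, slack=2)
Line 7: ['butter', 'mineral'] (min_width=14, slack=2)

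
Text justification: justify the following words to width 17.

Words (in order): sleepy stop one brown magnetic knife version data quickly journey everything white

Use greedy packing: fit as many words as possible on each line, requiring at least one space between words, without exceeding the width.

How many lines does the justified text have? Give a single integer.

Answer: 6

Derivation:
Line 1: ['sleepy', 'stop', 'one'] (min_width=15, slack=2)
Line 2: ['brown', 'magnetic'] (min_width=14, slack=3)
Line 3: ['knife', 'version'] (min_width=13, slack=4)
Line 4: ['data', 'quickly'] (min_width=12, slack=5)
Line 5: ['journey'] (min_width=7, slack=10)
Line 6: ['everything', 'white'] (min_width=16, slack=1)
Total lines: 6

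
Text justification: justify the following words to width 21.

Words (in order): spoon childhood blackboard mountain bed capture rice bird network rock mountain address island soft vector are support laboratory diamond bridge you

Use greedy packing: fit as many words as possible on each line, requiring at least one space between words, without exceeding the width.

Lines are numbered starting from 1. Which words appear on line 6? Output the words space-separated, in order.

Line 1: ['spoon', 'childhood'] (min_width=15, slack=6)
Line 2: ['blackboard', 'mountain'] (min_width=19, slack=2)
Line 3: ['bed', 'capture', 'rice', 'bird'] (min_width=21, slack=0)
Line 4: ['network', 'rock', 'mountain'] (min_width=21, slack=0)
Line 5: ['address', 'island', 'soft'] (min_width=19, slack=2)
Line 6: ['vector', 'are', 'support'] (min_width=18, slack=3)
Line 7: ['laboratory', 'diamond'] (min_width=18, slack=3)
Line 8: ['bridge', 'you'] (min_width=10, slack=11)

Answer: vector are support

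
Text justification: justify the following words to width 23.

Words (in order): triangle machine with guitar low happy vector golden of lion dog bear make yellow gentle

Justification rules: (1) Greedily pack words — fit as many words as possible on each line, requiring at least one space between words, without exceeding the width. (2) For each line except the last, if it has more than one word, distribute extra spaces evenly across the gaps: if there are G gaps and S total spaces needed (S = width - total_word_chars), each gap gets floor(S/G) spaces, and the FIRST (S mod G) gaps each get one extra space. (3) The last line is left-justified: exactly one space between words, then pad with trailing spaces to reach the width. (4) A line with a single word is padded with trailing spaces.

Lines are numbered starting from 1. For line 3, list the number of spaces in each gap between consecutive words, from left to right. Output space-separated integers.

Answer: 1 1 1 1

Derivation:
Line 1: ['triangle', 'machine', 'with'] (min_width=21, slack=2)
Line 2: ['guitar', 'low', 'happy', 'vector'] (min_width=23, slack=0)
Line 3: ['golden', 'of', 'lion', 'dog', 'bear'] (min_width=23, slack=0)
Line 4: ['make', 'yellow', 'gentle'] (min_width=18, slack=5)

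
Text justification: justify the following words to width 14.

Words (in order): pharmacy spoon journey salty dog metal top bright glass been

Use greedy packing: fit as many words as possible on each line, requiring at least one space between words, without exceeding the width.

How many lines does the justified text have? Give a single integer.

Line 1: ['pharmacy', 'spoon'] (min_width=14, slack=0)
Line 2: ['journey', 'salty'] (min_width=13, slack=1)
Line 3: ['dog', 'metal', 'top'] (min_width=13, slack=1)
Line 4: ['bright', 'glass'] (min_width=12, slack=2)
Line 5: ['been'] (min_width=4, slack=10)
Total lines: 5

Answer: 5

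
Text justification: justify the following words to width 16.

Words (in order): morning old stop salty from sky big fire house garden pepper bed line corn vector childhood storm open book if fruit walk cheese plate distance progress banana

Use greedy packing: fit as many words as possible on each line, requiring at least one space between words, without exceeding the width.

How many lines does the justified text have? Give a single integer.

Line 1: ['morning', 'old', 'stop'] (min_width=16, slack=0)
Line 2: ['salty', 'from', 'sky'] (min_width=14, slack=2)
Line 3: ['big', 'fire', 'house'] (min_width=14, slack=2)
Line 4: ['garden', 'pepper'] (min_width=13, slack=3)
Line 5: ['bed', 'line', 'corn'] (min_width=13, slack=3)
Line 6: ['vector', 'childhood'] (min_width=16, slack=0)
Line 7: ['storm', 'open', 'book'] (min_width=15, slack=1)
Line 8: ['if', 'fruit', 'walk'] (min_width=13, slack=3)
Line 9: ['cheese', 'plate'] (min_width=12, slack=4)
Line 10: ['distance'] (min_width=8, slack=8)
Line 11: ['progress', 'banana'] (min_width=15, slack=1)
Total lines: 11

Answer: 11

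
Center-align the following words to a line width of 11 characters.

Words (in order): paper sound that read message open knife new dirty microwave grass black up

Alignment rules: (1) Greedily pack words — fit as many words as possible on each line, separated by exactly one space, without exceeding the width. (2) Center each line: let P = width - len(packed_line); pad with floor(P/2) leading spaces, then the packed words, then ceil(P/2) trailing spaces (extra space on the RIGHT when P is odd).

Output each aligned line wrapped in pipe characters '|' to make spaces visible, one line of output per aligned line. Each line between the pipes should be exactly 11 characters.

Answer: |paper sound|
| that read |
|  message  |
|open knife |
| new dirty |
| microwave |
|grass black|
|    up     |

Derivation:
Line 1: ['paper', 'sound'] (min_width=11, slack=0)
Line 2: ['that', 'read'] (min_width=9, slack=2)
Line 3: ['message'] (min_width=7, slack=4)
Line 4: ['open', 'knife'] (min_width=10, slack=1)
Line 5: ['new', 'dirty'] (min_width=9, slack=2)
Line 6: ['microwave'] (min_width=9, slack=2)
Line 7: ['grass', 'black'] (min_width=11, slack=0)
Line 8: ['up'] (min_width=2, slack=9)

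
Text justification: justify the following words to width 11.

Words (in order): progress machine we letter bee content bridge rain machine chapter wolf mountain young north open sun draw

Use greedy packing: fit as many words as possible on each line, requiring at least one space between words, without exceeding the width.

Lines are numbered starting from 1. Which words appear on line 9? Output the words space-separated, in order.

Answer: mountain

Derivation:
Line 1: ['progress'] (min_width=8, slack=3)
Line 2: ['machine', 'we'] (min_width=10, slack=1)
Line 3: ['letter', 'bee'] (min_width=10, slack=1)
Line 4: ['content'] (min_width=7, slack=4)
Line 5: ['bridge', 'rain'] (min_width=11, slack=0)
Line 6: ['machine'] (min_width=7, slack=4)
Line 7: ['chapter'] (min_width=7, slack=4)
Line 8: ['wolf'] (min_width=4, slack=7)
Line 9: ['mountain'] (min_width=8, slack=3)
Line 10: ['young', 'north'] (min_width=11, slack=0)
Line 11: ['open', 'sun'] (min_width=8, slack=3)
Line 12: ['draw'] (min_width=4, slack=7)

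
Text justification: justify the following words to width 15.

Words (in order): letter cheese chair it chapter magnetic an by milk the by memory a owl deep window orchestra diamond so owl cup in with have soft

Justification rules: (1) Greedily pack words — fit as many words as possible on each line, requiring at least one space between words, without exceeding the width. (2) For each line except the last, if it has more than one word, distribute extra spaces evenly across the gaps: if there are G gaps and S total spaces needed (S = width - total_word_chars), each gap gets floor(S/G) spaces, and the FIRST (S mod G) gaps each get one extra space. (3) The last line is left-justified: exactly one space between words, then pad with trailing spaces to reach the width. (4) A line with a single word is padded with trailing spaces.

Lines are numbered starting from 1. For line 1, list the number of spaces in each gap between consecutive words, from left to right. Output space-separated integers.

Answer: 3

Derivation:
Line 1: ['letter', 'cheese'] (min_width=13, slack=2)
Line 2: ['chair', 'it'] (min_width=8, slack=7)
Line 3: ['chapter'] (min_width=7, slack=8)
Line 4: ['magnetic', 'an', 'by'] (min_width=14, slack=1)
Line 5: ['milk', 'the', 'by'] (min_width=11, slack=4)
Line 6: ['memory', 'a', 'owl'] (min_width=12, slack=3)
Line 7: ['deep', 'window'] (min_width=11, slack=4)
Line 8: ['orchestra'] (min_width=9, slack=6)
Line 9: ['diamond', 'so', 'owl'] (min_width=14, slack=1)
Line 10: ['cup', 'in', 'with'] (min_width=11, slack=4)
Line 11: ['have', 'soft'] (min_width=9, slack=6)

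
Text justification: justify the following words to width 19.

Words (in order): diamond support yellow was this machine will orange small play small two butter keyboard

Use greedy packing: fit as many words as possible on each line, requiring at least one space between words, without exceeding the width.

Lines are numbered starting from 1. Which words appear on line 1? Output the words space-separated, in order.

Answer: diamond support

Derivation:
Line 1: ['diamond', 'support'] (min_width=15, slack=4)
Line 2: ['yellow', 'was', 'this'] (min_width=15, slack=4)
Line 3: ['machine', 'will', 'orange'] (min_width=19, slack=0)
Line 4: ['small', 'play', 'small'] (min_width=16, slack=3)
Line 5: ['two', 'butter', 'keyboard'] (min_width=19, slack=0)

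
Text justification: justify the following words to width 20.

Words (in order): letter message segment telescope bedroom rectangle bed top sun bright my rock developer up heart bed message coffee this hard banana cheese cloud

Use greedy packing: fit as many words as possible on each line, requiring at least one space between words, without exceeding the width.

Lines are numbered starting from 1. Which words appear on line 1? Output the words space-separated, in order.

Line 1: ['letter', 'message'] (min_width=14, slack=6)
Line 2: ['segment', 'telescope'] (min_width=17, slack=3)
Line 3: ['bedroom', 'rectangle'] (min_width=17, slack=3)
Line 4: ['bed', 'top', 'sun', 'bright'] (min_width=18, slack=2)
Line 5: ['my', 'rock', 'developer', 'up'] (min_width=20, slack=0)
Line 6: ['heart', 'bed', 'message'] (min_width=17, slack=3)
Line 7: ['coffee', 'this', 'hard'] (min_width=16, slack=4)
Line 8: ['banana', 'cheese', 'cloud'] (min_width=19, slack=1)

Answer: letter message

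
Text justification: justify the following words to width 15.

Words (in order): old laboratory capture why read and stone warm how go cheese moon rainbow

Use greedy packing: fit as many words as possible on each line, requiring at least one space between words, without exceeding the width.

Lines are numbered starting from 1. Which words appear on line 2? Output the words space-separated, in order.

Line 1: ['old', 'laboratory'] (min_width=14, slack=1)
Line 2: ['capture', 'why'] (min_width=11, slack=4)
Line 3: ['read', 'and', 'stone'] (min_width=14, slack=1)
Line 4: ['warm', 'how', 'go'] (min_width=11, slack=4)
Line 5: ['cheese', 'moon'] (min_width=11, slack=4)
Line 6: ['rainbow'] (min_width=7, slack=8)

Answer: capture why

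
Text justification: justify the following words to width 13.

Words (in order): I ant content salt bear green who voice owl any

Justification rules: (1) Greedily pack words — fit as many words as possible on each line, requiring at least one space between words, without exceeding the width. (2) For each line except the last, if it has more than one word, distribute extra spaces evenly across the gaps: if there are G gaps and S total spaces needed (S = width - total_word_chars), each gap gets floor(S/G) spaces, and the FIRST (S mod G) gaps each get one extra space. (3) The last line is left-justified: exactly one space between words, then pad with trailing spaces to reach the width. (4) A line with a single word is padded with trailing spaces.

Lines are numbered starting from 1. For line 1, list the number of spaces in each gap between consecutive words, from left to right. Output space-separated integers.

Line 1: ['I', 'ant', 'content'] (min_width=13, slack=0)
Line 2: ['salt', 'bear'] (min_width=9, slack=4)
Line 3: ['green', 'who'] (min_width=9, slack=4)
Line 4: ['voice', 'owl', 'any'] (min_width=13, slack=0)

Answer: 1 1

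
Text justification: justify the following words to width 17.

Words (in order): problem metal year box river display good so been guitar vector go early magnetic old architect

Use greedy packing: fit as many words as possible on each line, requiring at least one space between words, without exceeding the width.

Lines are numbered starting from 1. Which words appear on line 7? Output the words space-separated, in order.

Line 1: ['problem', 'metal'] (min_width=13, slack=4)
Line 2: ['year', 'box', 'river'] (min_width=14, slack=3)
Line 3: ['display', 'good', 'so'] (min_width=15, slack=2)
Line 4: ['been', 'guitar'] (min_width=11, slack=6)
Line 5: ['vector', 'go', 'early'] (min_width=15, slack=2)
Line 6: ['magnetic', 'old'] (min_width=12, slack=5)
Line 7: ['architect'] (min_width=9, slack=8)

Answer: architect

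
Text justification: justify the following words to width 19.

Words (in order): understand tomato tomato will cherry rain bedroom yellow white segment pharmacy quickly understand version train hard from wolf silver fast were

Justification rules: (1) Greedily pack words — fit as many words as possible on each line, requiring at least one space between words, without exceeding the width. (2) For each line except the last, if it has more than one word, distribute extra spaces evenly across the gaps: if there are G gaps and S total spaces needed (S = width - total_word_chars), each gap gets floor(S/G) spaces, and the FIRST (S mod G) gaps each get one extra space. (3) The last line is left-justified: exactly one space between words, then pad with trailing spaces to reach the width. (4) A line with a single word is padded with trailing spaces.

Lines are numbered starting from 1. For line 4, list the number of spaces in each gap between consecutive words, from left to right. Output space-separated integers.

Answer: 7

Derivation:
Line 1: ['understand', 'tomato'] (min_width=17, slack=2)
Line 2: ['tomato', 'will', 'cherry'] (min_width=18, slack=1)
Line 3: ['rain', 'bedroom', 'yellow'] (min_width=19, slack=0)
Line 4: ['white', 'segment'] (min_width=13, slack=6)
Line 5: ['pharmacy', 'quickly'] (min_width=16, slack=3)
Line 6: ['understand', 'version'] (min_width=18, slack=1)
Line 7: ['train', 'hard', 'from'] (min_width=15, slack=4)
Line 8: ['wolf', 'silver', 'fast'] (min_width=16, slack=3)
Line 9: ['were'] (min_width=4, slack=15)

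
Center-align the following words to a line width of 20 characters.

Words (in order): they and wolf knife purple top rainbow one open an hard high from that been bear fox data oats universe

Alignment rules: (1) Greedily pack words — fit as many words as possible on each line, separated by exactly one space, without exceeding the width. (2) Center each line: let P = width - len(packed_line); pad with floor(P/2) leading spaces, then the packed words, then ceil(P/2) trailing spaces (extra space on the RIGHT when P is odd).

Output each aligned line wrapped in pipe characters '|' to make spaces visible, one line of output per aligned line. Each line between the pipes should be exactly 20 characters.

Line 1: ['they', 'and', 'wolf', 'knife'] (min_width=19, slack=1)
Line 2: ['purple', 'top', 'rainbow'] (min_width=18, slack=2)
Line 3: ['one', 'open', 'an', 'hard'] (min_width=16, slack=4)
Line 4: ['high', 'from', 'that', 'been'] (min_width=19, slack=1)
Line 5: ['bear', 'fox', 'data', 'oats'] (min_width=18, slack=2)
Line 6: ['universe'] (min_width=8, slack=12)

Answer: |they and wolf knife |
| purple top rainbow |
|  one open an hard  |
|high from that been |
| bear fox data oats |
|      universe      |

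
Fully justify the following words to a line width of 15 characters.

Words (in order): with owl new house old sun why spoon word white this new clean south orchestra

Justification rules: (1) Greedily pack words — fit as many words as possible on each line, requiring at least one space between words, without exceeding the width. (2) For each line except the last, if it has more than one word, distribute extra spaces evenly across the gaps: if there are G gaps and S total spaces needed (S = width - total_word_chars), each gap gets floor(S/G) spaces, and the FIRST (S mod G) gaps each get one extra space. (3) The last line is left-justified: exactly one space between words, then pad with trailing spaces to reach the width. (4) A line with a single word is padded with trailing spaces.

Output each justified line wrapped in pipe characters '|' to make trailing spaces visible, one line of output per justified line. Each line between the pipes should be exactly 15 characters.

Line 1: ['with', 'owl', 'new'] (min_width=12, slack=3)
Line 2: ['house', 'old', 'sun'] (min_width=13, slack=2)
Line 3: ['why', 'spoon', 'word'] (min_width=14, slack=1)
Line 4: ['white', 'this', 'new'] (min_width=14, slack=1)
Line 5: ['clean', 'south'] (min_width=11, slack=4)
Line 6: ['orchestra'] (min_width=9, slack=6)

Answer: |with   owl  new|
|house  old  sun|
|why  spoon word|
|white  this new|
|clean     south|
|orchestra      |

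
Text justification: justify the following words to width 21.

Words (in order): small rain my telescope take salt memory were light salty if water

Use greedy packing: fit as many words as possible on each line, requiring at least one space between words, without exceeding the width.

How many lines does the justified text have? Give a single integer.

Answer: 4

Derivation:
Line 1: ['small', 'rain', 'my'] (min_width=13, slack=8)
Line 2: ['telescope', 'take', 'salt'] (min_width=19, slack=2)
Line 3: ['memory', 'were', 'light'] (min_width=17, slack=4)
Line 4: ['salty', 'if', 'water'] (min_width=14, slack=7)
Total lines: 4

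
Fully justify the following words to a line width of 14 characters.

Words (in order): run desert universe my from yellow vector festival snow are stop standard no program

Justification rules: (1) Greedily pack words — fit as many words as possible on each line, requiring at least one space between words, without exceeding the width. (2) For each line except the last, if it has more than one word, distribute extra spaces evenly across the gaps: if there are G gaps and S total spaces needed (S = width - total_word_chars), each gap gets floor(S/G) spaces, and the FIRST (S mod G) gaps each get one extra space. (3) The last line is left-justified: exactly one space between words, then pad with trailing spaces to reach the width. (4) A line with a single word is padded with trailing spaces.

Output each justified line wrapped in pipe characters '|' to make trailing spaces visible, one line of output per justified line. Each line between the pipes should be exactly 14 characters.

Answer: |run     desert|
|universe    my|
|from    yellow|
|vector        |
|festival  snow|
|are       stop|
|standard    no|
|program       |

Derivation:
Line 1: ['run', 'desert'] (min_width=10, slack=4)
Line 2: ['universe', 'my'] (min_width=11, slack=3)
Line 3: ['from', 'yellow'] (min_width=11, slack=3)
Line 4: ['vector'] (min_width=6, slack=8)
Line 5: ['festival', 'snow'] (min_width=13, slack=1)
Line 6: ['are', 'stop'] (min_width=8, slack=6)
Line 7: ['standard', 'no'] (min_width=11, slack=3)
Line 8: ['program'] (min_width=7, slack=7)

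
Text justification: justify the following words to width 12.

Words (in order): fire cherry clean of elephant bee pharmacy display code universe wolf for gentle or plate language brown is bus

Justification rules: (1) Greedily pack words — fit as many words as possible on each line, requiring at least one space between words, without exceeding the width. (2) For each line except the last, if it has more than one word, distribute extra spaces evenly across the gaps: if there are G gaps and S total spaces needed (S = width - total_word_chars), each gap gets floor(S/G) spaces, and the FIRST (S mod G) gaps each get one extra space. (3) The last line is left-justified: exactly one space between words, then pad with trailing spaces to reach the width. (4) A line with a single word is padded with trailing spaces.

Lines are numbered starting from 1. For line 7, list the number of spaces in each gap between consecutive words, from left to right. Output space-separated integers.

Line 1: ['fire', 'cherry'] (min_width=11, slack=1)
Line 2: ['clean', 'of'] (min_width=8, slack=4)
Line 3: ['elephant', 'bee'] (min_width=12, slack=0)
Line 4: ['pharmacy'] (min_width=8, slack=4)
Line 5: ['display', 'code'] (min_width=12, slack=0)
Line 6: ['universe'] (min_width=8, slack=4)
Line 7: ['wolf', 'for'] (min_width=8, slack=4)
Line 8: ['gentle', 'or'] (min_width=9, slack=3)
Line 9: ['plate'] (min_width=5, slack=7)
Line 10: ['language'] (min_width=8, slack=4)
Line 11: ['brown', 'is', 'bus'] (min_width=12, slack=0)

Answer: 5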